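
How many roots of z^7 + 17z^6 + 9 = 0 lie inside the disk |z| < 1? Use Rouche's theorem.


Step 1: On |z| = 1 the three terms have sizes |z^7| = 1^7 = 1, |17z^6| = 17*1^6 = 17, |9| = 9
Step 2: The dominant term is g(z) = 17z^6; let h(z) = z^7 + 9 so f = g + h
Step 3: On |z| = 1: |g| = 17 and |h| <= 1 + 9 = 10
Step 4: Since 17 > 10, |h| < |g| on |z| = 1, so by Rouche f has the same number of zeros as g inside |z| < 1
Step 5: g(z) = 17z^6 has 6 zeros (at the origin, multiplicity 6) inside |z| < 1. Answer = 6

6


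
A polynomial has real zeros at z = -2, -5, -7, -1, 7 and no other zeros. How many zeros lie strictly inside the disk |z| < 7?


Step 1: Check each root:
  z = -2: |-2| = 2 < 7
  z = -5: |-5| = 5 < 7
  z = -7: |-7| = 7 >= 7
  z = -1: |-1| = 1 < 7
  z = 7: |7| = 7 >= 7
Step 2: Count = 3

3


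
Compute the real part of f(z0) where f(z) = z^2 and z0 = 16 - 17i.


Step 1: z0 = 16 - 17i
Step 2: z0^2 = 16^2 - (-17)^2 - 544i
Step 3: real part = 256 - 289 = -33

-33


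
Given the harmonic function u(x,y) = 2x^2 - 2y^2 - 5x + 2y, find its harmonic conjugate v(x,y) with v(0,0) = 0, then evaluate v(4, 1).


Step 1: v_x = -u_y = 4y - 2
Step 2: v_y = u_x = 4x - 5
Step 3: v = 4xy - 2x - 5y + C
Step 4: v(0,0) = 0 => C = 0
Step 5: v(4, 1) = 3

3


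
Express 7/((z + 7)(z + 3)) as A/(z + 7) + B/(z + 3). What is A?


Step 1: Multiply both sides by (z + 7) and set z = -7
Step 2: A = 7 / (-7 + 3)
Step 3: A = 7 / (-4)
Step 4: A = -7/4

-7/4


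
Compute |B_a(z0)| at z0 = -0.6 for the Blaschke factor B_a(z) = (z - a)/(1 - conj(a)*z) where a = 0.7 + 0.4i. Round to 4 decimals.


Step 1: Numerator z0 - a = -0.6 - (0.7 + 0.4i) = -1.3 - 0.4i
Step 2: Denominator 1 - conj(a)*z0 = 1 - (0.7 - 0.4i)*(-0.6) = 1.42 - 0.24i
Step 3: |z0 - a|^2 = (-1.3)^2 + (-0.4)^2 = 1.85; |1 - conj(a)*z0|^2 = 1.42^2 + (-0.24)^2 = 2.074
Step 4: |B_a(-0.6)| = sqrt(1.85 / 2.074) = sqrt(0.891996)
Step 5: = 0.9445

0.9445


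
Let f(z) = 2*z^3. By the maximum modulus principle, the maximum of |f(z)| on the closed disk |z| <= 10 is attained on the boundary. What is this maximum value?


Step 1: On |z| = 10, |f(z)| = 2 * |z|^3 = 2 * 10^3
Step 2: By maximum modulus principle, maximum is on boundary.
Step 3: Maximum = 2 * 1000 = 2000

2000


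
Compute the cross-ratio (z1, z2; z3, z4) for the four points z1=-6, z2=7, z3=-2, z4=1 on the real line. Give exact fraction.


Step 1: (z1-z3)(z2-z4) = (-4) * 6 = -24
Step 2: (z1-z4)(z2-z3) = (-7) * 9 = -63
Step 3: Cross-ratio = 24/63 = 8/21

8/21


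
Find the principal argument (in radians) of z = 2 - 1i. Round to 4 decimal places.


Step 1: z = 2 - 1i
Step 2: arg(z) = atan2(-1, 2)
Step 3: arg(z) = -0.4636

-0.4636


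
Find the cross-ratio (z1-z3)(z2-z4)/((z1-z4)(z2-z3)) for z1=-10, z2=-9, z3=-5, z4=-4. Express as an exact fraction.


Step 1: (z1-z3)(z2-z4) = (-5) * (-5) = 25
Step 2: (z1-z4)(z2-z3) = (-6) * (-4) = 24
Step 3: Cross-ratio = 25/24 = 25/24

25/24


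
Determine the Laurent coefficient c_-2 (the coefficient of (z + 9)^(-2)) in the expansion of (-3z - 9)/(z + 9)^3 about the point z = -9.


Step 1: Write the numerator in powers of (z + 9): -3z - 9 = -3(z + 9) + (-3*(-9) - 9) = -3(z + 9) + 18
Step 2: Divide by (z + 9)^3: f(z) = 18(z + 9)^(-3) - 3(z + 9)^(-2)
Step 3: This finite sum is the Laurent series of f about z = -9.
Step 4: Coefficient of (z + 9)^(-2) = coefficient of (z + 9) in the re-centred numerator = -3

-3


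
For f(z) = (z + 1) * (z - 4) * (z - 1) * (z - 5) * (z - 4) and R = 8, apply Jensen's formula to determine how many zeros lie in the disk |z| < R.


Jensen's formula: (1/2pi)*integral log|f(Re^it)|dt = log|f(0)| + sum_{|a_k|<R} log(R/|a_k|)
Step 1: f(0) = 1 * (-4) * (-1) * (-5) * (-4) = 80
Step 2: log|f(0)| = log|-1| + log|4| + log|1| + log|5| + log|4| = 4.382
Step 3: Zeros inside |z| < 8: -1, 4, 1, 5, 4
Step 4: Jensen sum = log(8/1) + log(8/4) + log(8/1) + log(8/5) + log(8/4) = 6.0152
Step 5: n(R) = number of terms in the Jensen sum = count of zeros inside |z| < 8 = 5

5


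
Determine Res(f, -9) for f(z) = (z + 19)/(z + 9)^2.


Step 1: Pole of order 2 at z = -9
Step 2: Res = lim d/dz [(z + 9)^2 * f(z)] as z -> -9
Step 3: (z + 9)^2 * f(z) = z + 19
Step 4: d/dz[z + 19] = 1

1


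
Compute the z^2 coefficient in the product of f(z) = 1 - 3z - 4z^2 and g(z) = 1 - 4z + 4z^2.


Step 1: z^2 term in f*g comes from: (1)*(4z^2) + (-3z)*(-4z) + (-4z^2)*(1)
Step 2: = 4 + 12 - 4
Step 3: = 12

12


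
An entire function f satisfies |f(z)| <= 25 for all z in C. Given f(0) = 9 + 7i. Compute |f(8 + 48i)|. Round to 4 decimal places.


Step 1: By Liouville's theorem, a bounded entire function is constant.
Step 2: f(z) = f(0) = 9 + 7i for all z.
Step 3: |f(w)| = |9 + 7i| = sqrt(81 + 49)
Step 4: = 11.4018

11.4018


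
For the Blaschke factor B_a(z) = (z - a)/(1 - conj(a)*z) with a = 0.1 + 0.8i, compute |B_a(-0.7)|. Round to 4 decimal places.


Step 1: Numerator z0 - a = -0.7 - (0.1 + 0.8i) = -0.8 - 0.8i
Step 2: Denominator 1 - conj(a)*z0 = 1 - (0.1 - 0.8i)*(-0.7) = 1.07 - 0.56i
Step 3: |z0 - a|^2 = (-0.8)^2 + (-0.8)^2 = 1.28; |1 - conj(a)*z0|^2 = 1.07^2 + (-0.56)^2 = 1.4585
Step 4: |B_a(-0.7)| = sqrt(1.28 / 1.4585) = sqrt(0.877614)
Step 5: = 0.9368

0.9368


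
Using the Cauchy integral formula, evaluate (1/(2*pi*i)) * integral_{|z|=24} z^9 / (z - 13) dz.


Step 1: f(z) = z^9, a = 13 is inside |z| = 24
Step 2: By Cauchy integral formula: (1/(2pi*i)) * integral = f(a)
Step 3: f(13) = 13^9 = 10604499373

10604499373


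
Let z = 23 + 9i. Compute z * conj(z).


Step 1: conj(z) = 23 - 9i
Step 2: z * conj(z) = 23^2 + 9^2
Step 3: = 529 + 81 = 610

610


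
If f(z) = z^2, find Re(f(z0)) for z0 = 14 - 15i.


Step 1: z0 = 14 - 15i
Step 2: z0^2 = 14^2 - (-15)^2 - 420i
Step 3: real part = 196 - 225 = -29

-29


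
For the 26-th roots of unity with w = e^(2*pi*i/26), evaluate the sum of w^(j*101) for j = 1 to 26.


Step 1: The sum sum_{j=1}^{n} w^(k*j) equals n if n | k, else 0.
Step 2: Here n = 26, k = 101
Step 3: Does n divide k? 26 | 101 -> False
Step 4: Sum = 0

0


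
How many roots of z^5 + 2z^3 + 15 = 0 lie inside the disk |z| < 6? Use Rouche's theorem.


Step 1: On |z| = 6 the three terms have sizes |z^5| = 6^5 = 7776, |2z^3| = 2*6^3 = 432, |15| = 15
Step 2: The dominant term is g(z) = z^5; let h(z) = 2z^3 + 15 so f = g + h
Step 3: On |z| = 6: |g| = 7776 and |h| <= 432 + 15 = 447
Step 4: Since 7776 > 447, |h| < |g| on |z| = 6, so by Rouche f has the same number of zeros as g inside |z| < 6
Step 5: g(z) = z^5 has 5 zeros (all at the origin) inside |z| < 6. Answer = 5

5


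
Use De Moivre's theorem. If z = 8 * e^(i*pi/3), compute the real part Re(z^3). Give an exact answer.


Step 1: By De Moivre's theorem, z^3 = 8^3 * e^(i*3*pi/3) = 512 * (cos(pi) + i*sin(pi))
Step 2: |z|^3 = 8^3 = 512
Step 3: The angle pi already lies in [0, 2*pi)
Step 4: cos(pi) = -1
Step 5: Re(z^3) = 512 * (-1) = -512

-512


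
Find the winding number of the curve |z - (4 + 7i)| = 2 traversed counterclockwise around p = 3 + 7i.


Step 1: Center c = (4, 7), radius = 2
Step 2: |p - c|^2 = (-1)^2 + 0^2 = 1
Step 3: r^2 = 4
Step 4: |p-c| < r so winding number = 1

1


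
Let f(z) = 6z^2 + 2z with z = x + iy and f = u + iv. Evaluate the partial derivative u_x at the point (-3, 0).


Step 1: f(z) = 6(x+iy)^2 + 2(x+iy) + 0
Step 2: u = 6(x^2 - y^2) + 2x + 0
Step 3: u_x = 12x + 2
Step 4: At (-3, 0): u_x = -36 + 2 = -34

-34


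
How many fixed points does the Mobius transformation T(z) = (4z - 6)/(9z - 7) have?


Step 1: Fixed points satisfy T(z) = z
Step 2: 9z^2 - 11z + 6 = 0
Step 3: Discriminant = (-11)^2 - 4*9*6 = -95
Step 4: Number of fixed points = 2

2


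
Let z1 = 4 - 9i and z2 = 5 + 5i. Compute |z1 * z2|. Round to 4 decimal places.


Step 1: |z1| = sqrt(4^2 + (-9)^2) = sqrt(97)
Step 2: |z2| = sqrt(5^2 + 5^2) = sqrt(50)
Step 3: |z1*z2| = |z1|*|z2| = sqrt(97) * sqrt(50) = sqrt(97 * 50) = sqrt(4850)
Step 4: = 69.6419

69.6419


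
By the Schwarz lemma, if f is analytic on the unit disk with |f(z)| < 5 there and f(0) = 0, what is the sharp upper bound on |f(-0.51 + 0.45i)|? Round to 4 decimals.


Step 1: g = f/5 maps D -> D with g(0) = 0, so by the Schwarz lemma |g(z)| <= |z|, i.e. |f(z)| <= 5|z|; this is sharp (f(z) = 5z).
Step 2: |z0|^2 = (-0.51)^2 + 0.45^2 = 0.4626
Step 3: |z0| = sqrt(0.4626) = 0.680147
Step 4: Best bound = 5 * |z0| = 5 * 0.680147 = 3.4007

3.4007


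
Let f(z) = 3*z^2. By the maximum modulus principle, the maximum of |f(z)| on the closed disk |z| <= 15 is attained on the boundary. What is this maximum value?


Step 1: On |z| = 15, |f(z)| = 3 * |z|^2 = 3 * 15^2
Step 2: By maximum modulus principle, maximum is on boundary.
Step 3: Maximum = 3 * 225 = 675

675


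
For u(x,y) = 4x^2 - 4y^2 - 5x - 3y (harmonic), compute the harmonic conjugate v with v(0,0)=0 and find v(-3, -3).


Step 1: v_x = -u_y = 8y + 3
Step 2: v_y = u_x = 8x - 5
Step 3: v = 8xy + 3x - 5y + C
Step 4: v(0,0) = 0 => C = 0
Step 5: v(-3, -3) = 78

78


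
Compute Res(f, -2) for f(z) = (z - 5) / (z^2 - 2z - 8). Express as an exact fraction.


Step 1: Q(z) = z^2 - 2z - 8 = (z + 2)(z - 4)
Step 2: Q'(z) = 2z - 2
Step 3: Q'(-2) = -6, P(-2) = -7
Step 4: Res = P(-2)/Q'(-2) = -7/(-6) = 7/6

7/6


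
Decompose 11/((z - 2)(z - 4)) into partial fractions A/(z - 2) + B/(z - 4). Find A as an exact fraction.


Step 1: Multiply both sides by (z - 2) and set z = 2
Step 2: A = 11 / (2 - 4)
Step 3: A = 11 / (-2)
Step 4: A = -11/2

-11/2


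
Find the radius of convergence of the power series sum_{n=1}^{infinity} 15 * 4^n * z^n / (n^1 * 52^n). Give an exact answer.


Step 1: General term a_n = 15 * 4^n / (n^1 * 52^n)
Step 2: By the root test, |a_n|^(1/n) = 15^(1/n) * 4 / (n^(1/n) * 52) -> 4/52 as n -> infinity (since 15^(1/n) -> 1 and n^(1/n) -> 1)
Step 3: R = 1/lim|a_n|^(1/n) = 52/4 = 13

13


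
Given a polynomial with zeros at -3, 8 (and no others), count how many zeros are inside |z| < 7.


Step 1: Check each root:
  z = -3: |-3| = 3 < 7
  z = 8: |8| = 8 >= 7
Step 2: Count = 1

1


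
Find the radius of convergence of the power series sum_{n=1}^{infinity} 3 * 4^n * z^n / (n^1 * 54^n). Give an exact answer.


Step 1: General term a_n = 3 * 4^n / (n^1 * 54^n)
Step 2: By the root test, |a_n|^(1/n) = 3^(1/n) * 4 / (n^(1/n) * 54) -> 4/54 as n -> infinity (since 3^(1/n) -> 1 and n^(1/n) -> 1)
Step 3: R = 1/lim|a_n|^(1/n) = 54/4 = 27/2

27/2


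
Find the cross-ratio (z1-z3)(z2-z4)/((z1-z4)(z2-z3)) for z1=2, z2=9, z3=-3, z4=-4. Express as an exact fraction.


Step 1: (z1-z3)(z2-z4) = 5 * 13 = 65
Step 2: (z1-z4)(z2-z3) = 6 * 12 = 72
Step 3: Cross-ratio = 65/72 = 65/72

65/72


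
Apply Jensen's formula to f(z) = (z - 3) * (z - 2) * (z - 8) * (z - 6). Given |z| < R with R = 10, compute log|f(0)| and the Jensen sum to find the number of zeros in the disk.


Jensen's formula: (1/2pi)*integral log|f(Re^it)|dt = log|f(0)| + sum_{|a_k|<R} log(R/|a_k|)
Step 1: f(0) = (-3) * (-2) * (-8) * (-6) = 288
Step 2: log|f(0)| = log|3| + log|2| + log|8| + log|6| = 5.663
Step 3: Zeros inside |z| < 10: 3, 2, 8, 6
Step 4: Jensen sum = log(10/3) + log(10/2) + log(10/8) + log(10/6) = 3.5474
Step 5: n(R) = number of terms in the Jensen sum = count of zeros inside |z| < 10 = 4

4


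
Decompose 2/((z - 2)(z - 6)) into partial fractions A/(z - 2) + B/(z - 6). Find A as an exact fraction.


Step 1: Multiply both sides by (z - 2) and set z = 2
Step 2: A = 2 / (2 - 6)
Step 3: A = 2 / (-4)
Step 4: A = -1/2

-1/2


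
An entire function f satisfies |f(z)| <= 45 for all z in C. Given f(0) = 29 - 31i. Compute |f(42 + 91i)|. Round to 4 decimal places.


Step 1: By Liouville's theorem, a bounded entire function is constant.
Step 2: f(z) = f(0) = 29 - 31i for all z.
Step 3: |f(w)| = |29 - 31i| = sqrt(841 + 961)
Step 4: = 42.45

42.45


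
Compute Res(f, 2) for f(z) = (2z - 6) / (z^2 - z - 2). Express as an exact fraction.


Step 1: Q(z) = z^2 - z - 2 = (z - 2)(z + 1)
Step 2: Q'(z) = 2z - 1
Step 3: Q'(2) = 3, P(2) = -2
Step 4: Res = P(2)/Q'(2) = -2/3 = -2/3

-2/3


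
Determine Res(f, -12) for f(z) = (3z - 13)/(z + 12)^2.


Step 1: Pole of order 2 at z = -12
Step 2: Res = lim d/dz [(z + 12)^2 * f(z)] as z -> -12
Step 3: (z + 12)^2 * f(z) = 3z - 13
Step 4: d/dz[3z - 13] = 3

3


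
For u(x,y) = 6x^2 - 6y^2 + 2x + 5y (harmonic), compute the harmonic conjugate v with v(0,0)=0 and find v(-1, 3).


Step 1: v_x = -u_y = 12y - 5
Step 2: v_y = u_x = 12x + 2
Step 3: v = 12xy - 5x + 2y + C
Step 4: v(0,0) = 0 => C = 0
Step 5: v(-1, 3) = -25

-25


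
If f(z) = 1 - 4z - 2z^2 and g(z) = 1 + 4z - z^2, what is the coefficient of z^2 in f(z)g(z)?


Step 1: z^2 term in f*g comes from: (1)*(-z^2) + (-4z)*(4z) + (-2z^2)*(1)
Step 2: = -1 - 16 - 2
Step 3: = -19

-19


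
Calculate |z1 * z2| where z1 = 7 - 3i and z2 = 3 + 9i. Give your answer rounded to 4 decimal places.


Step 1: |z1| = sqrt(7^2 + (-3)^2) = sqrt(58)
Step 2: |z2| = sqrt(3^2 + 9^2) = sqrt(90)
Step 3: |z1*z2| = |z1|*|z2| = sqrt(58) * sqrt(90) = sqrt(58 * 90) = sqrt(5220)
Step 4: = 72.2496

72.2496


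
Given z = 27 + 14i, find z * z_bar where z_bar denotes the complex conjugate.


Step 1: conj(z) = 27 - 14i
Step 2: z * conj(z) = 27^2 + 14^2
Step 3: = 729 + 196 = 925

925


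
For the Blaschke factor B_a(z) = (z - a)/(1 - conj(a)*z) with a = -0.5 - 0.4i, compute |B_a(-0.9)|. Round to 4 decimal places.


Step 1: Numerator z0 - a = -0.9 - (-0.5 - 0.4i) = -0.4 + 0.4i
Step 2: Denominator 1 - conj(a)*z0 = 1 - (-0.5 + 0.4i)*(-0.9) = 0.55 + 0.36i
Step 3: |z0 - a|^2 = (-0.4)^2 + 0.4^2 = 0.32; |1 - conj(a)*z0|^2 = 0.55^2 + 0.36^2 = 0.4321
Step 4: |B_a(-0.9)| = sqrt(0.32 / 0.4321) = sqrt(0.740569)
Step 5: = 0.8606

0.8606


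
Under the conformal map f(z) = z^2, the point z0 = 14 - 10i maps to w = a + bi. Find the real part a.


Step 1: z0 = 14 - 10i
Step 2: z0^2 = 14^2 - (-10)^2 - 280i
Step 3: real part = 196 - 100 = 96

96


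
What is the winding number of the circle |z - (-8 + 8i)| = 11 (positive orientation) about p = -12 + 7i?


Step 1: Center c = (-8, 8), radius = 11
Step 2: |p - c|^2 = (-4)^2 + (-1)^2 = 17
Step 3: r^2 = 121
Step 4: |p-c| < r so winding number = 1

1


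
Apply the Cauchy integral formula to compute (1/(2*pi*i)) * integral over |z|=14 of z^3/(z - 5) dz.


Step 1: f(z) = z^3, a = 5 is inside |z| = 14
Step 2: By Cauchy integral formula: (1/(2pi*i)) * integral = f(a)
Step 3: f(5) = 5^3 = 125

125


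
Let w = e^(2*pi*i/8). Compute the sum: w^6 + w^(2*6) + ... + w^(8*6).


Step 1: The sum sum_{j=1}^{n} w^(k*j) equals n if n | k, else 0.
Step 2: Here n = 8, k = 6
Step 3: Does n divide k? 8 | 6 -> False
Step 4: Sum = 0

0


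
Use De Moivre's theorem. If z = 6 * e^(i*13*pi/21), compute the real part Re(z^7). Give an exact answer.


Step 1: By De Moivre's theorem, z^7 = 6^7 * e^(i*7*13*pi/21) = 279936 * (cos(13*pi/3) + i*sin(13*pi/3))
Step 2: |z|^7 = 6^7 = 279936
Step 3: Reduce the angle mod 2*pi: 13*pi/3 - 4*pi = pi/3
Step 4: cos(pi/3) = 1/2
Step 5: Re(z^7) = 279936 * 1/2 = 139968

139968


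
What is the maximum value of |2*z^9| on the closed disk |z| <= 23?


Step 1: On |z| = 23, |f(z)| = 2 * |z|^9 = 2 * 23^9
Step 2: By maximum modulus principle, maximum is on boundary.
Step 3: Maximum = 2 * 1801152661463 = 3602305322926

3602305322926


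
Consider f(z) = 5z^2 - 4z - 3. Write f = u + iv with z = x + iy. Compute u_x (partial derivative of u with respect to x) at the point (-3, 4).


Step 1: f(z) = 5(x+iy)^2 - 4(x+iy) - 3
Step 2: u = 5(x^2 - y^2) - 4x - 3
Step 3: u_x = 10x - 4
Step 4: At (-3, 4): u_x = -30 - 4 = -34

-34


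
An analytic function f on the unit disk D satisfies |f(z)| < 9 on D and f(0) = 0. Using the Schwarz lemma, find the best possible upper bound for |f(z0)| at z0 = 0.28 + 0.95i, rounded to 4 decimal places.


Step 1: g = f/9 maps D -> D with g(0) = 0, so by the Schwarz lemma |g(z)| <= |z|, i.e. |f(z)| <= 9|z|; this is sharp (f(z) = 9z).
Step 2: |z0|^2 = 0.28^2 + 0.95^2 = 0.9809
Step 3: |z0| = sqrt(0.9809) = 0.990404
Step 4: Best bound = 9 * |z0| = 9 * 0.990404 = 8.9136

8.9136


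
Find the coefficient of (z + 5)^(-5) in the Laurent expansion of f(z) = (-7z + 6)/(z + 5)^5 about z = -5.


Step 1: Write the numerator in powers of (z + 5): -7z + 6 = -7(z + 5) + (-7*(-5) + 6) = -7(z + 5) + 41
Step 2: Divide by (z + 5)^5: f(z) = 41(z + 5)^(-5) - 7(z + 5)^(-4)
Step 3: This finite sum is the Laurent series of f about z = -5.
Step 4: Coefficient of (z + 5)^(-5) = -7*(-5) + 6 = 41

41


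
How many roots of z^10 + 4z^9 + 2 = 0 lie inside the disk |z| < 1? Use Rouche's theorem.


Step 1: On |z| = 1 the three terms have sizes |z^10| = 1^10 = 1, |4z^9| = 4*1^9 = 4, |2| = 2
Step 2: The dominant term is g(z) = 4z^9; let h(z) = z^10 + 2 so f = g + h
Step 3: On |z| = 1: |g| = 4 and |h| <= 1 + 2 = 3
Step 4: Since 4 > 3, |h| < |g| on |z| = 1, so by Rouche f has the same number of zeros as g inside |z| < 1
Step 5: g(z) = 4z^9 has 9 zeros (at the origin, multiplicity 9) inside |z| < 1. Answer = 9

9


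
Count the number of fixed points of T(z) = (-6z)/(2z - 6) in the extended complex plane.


Step 1: Fixed points satisfy T(z) = z
Step 2: 2z^2 = 0
Step 3: Discriminant = 0^2 - 4*2*0 = 0
Step 4: Number of fixed points = 1

1


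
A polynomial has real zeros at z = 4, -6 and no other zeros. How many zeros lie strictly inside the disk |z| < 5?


Step 1: Check each root:
  z = 4: |4| = 4 < 5
  z = -6: |-6| = 6 >= 5
Step 2: Count = 1

1


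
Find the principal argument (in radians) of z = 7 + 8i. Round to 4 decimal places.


Step 1: z = 7 + 8i
Step 2: arg(z) = atan2(8, 7)
Step 3: arg(z) = 0.852

0.852


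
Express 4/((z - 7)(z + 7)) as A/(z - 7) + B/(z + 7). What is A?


Step 1: Multiply both sides by (z - 7) and set z = 7
Step 2: A = 4 / (7 + 7)
Step 3: A = 4 / 14
Step 4: A = 2/7

2/7


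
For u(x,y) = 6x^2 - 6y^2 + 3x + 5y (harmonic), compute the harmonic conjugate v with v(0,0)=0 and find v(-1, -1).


Step 1: v_x = -u_y = 12y - 5
Step 2: v_y = u_x = 12x + 3
Step 3: v = 12xy - 5x + 3y + C
Step 4: v(0,0) = 0 => C = 0
Step 5: v(-1, -1) = 14

14


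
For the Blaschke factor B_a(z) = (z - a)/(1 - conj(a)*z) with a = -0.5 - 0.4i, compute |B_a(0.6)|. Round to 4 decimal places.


Step 1: Numerator z0 - a = 0.6 - (-0.5 - 0.4i) = 1.1 + 0.4i
Step 2: Denominator 1 - conj(a)*z0 = 1 - (-0.5 + 0.4i)*0.6 = 1.3 - 0.24i
Step 3: |z0 - a|^2 = 1.1^2 + 0.4^2 = 1.37; |1 - conj(a)*z0|^2 = 1.3^2 + (-0.24)^2 = 1.7476
Step 4: |B_a(0.6)| = sqrt(1.37 / 1.7476) = sqrt(0.783932)
Step 5: = 0.8854

0.8854


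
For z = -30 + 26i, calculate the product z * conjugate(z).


Step 1: conj(z) = -30 - 26i
Step 2: z * conj(z) = (-30)^2 + 26^2
Step 3: = 900 + 676 = 1576

1576


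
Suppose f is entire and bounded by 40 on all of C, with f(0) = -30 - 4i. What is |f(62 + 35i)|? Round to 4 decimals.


Step 1: By Liouville's theorem, a bounded entire function is constant.
Step 2: f(z) = f(0) = -30 - 4i for all z.
Step 3: |f(w)| = |-30 - 4i| = sqrt(900 + 16)
Step 4: = 30.2655

30.2655


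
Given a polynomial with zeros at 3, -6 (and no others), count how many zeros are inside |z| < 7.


Step 1: Check each root:
  z = 3: |3| = 3 < 7
  z = -6: |-6| = 6 < 7
Step 2: Count = 2

2


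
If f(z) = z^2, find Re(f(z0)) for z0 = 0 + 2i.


Step 1: z0 = 0 + 2i
Step 2: z0^2 = 0^2 - 2^2 + 0i
Step 3: real part = 0 - 4 = -4

-4


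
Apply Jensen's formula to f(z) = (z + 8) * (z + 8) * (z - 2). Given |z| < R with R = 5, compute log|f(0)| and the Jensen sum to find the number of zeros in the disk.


Jensen's formula: (1/2pi)*integral log|f(Re^it)|dt = log|f(0)| + sum_{|a_k|<R} log(R/|a_k|)
Step 1: f(0) = 8 * 8 * (-2) = -128
Step 2: log|f(0)| = log|-8| + log|-8| + log|2| = 4.852
Step 3: Zeros inside |z| < 5: 2
Step 4: Jensen sum = log(5/2) = 0.9163
Step 5: n(R) = number of terms in the Jensen sum = count of zeros inside |z| < 5 = 1

1


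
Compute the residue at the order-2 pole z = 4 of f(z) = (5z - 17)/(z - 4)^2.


Step 1: Pole of order 2 at z = 4
Step 2: Res = lim d/dz [(z - 4)^2 * f(z)] as z -> 4
Step 3: (z - 4)^2 * f(z) = 5z - 17
Step 4: d/dz[5z - 17] = 5

5


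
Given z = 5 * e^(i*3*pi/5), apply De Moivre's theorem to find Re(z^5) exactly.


Step 1: By De Moivre's theorem, z^5 = 5^5 * e^(i*5*3*pi/5) = 3125 * (cos(3*pi) + i*sin(3*pi))
Step 2: |z|^5 = 5^5 = 3125
Step 3: Reduce the angle mod 2*pi: 3*pi - 2*pi = pi
Step 4: cos(pi) = -1
Step 5: Re(z^5) = 3125 * (-1) = -3125

-3125


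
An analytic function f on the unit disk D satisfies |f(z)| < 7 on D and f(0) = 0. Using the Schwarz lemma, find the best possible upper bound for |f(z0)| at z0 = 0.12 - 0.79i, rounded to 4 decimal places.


Step 1: g = f/7 maps D -> D with g(0) = 0, so by the Schwarz lemma |g(z)| <= |z|, i.e. |f(z)| <= 7|z|; this is sharp (f(z) = 7z).
Step 2: |z0|^2 = 0.12^2 + (-0.79)^2 = 0.6385
Step 3: |z0| = sqrt(0.6385) = 0.799062
Step 4: Best bound = 7 * |z0| = 7 * 0.799062 = 5.5934

5.5934


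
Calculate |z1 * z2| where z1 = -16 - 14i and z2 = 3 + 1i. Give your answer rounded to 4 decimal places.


Step 1: |z1| = sqrt((-16)^2 + (-14)^2) = sqrt(452)
Step 2: |z2| = sqrt(3^2 + 1^2) = sqrt(10)
Step 3: |z1*z2| = |z1|*|z2| = sqrt(452) * sqrt(10) = sqrt(452 * 10) = sqrt(4520)
Step 4: = 67.2309

67.2309


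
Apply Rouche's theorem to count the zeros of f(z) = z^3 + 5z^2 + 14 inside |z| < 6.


Step 1: On |z| = 6 the three terms have sizes |z^3| = 6^3 = 216, |5z^2| = 5*6^2 = 180, |14| = 14
Step 2: The dominant term is g(z) = z^3; let h(z) = 5z^2 + 14 so f = g + h
Step 3: On |z| = 6: |g| = 216 and |h| <= 180 + 14 = 194
Step 4: Since 216 > 194, |h| < |g| on |z| = 6, so by Rouche f has the same number of zeros as g inside |z| < 6
Step 5: g(z) = z^3 has 3 zeros (all at the origin) inside |z| < 6. Answer = 3

3


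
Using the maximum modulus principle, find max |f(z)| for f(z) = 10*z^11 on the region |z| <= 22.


Step 1: On |z| = 22, |f(z)| = 10 * |z|^11 = 10 * 22^11
Step 2: By maximum modulus principle, maximum is on boundary.
Step 3: Maximum = 10 * 584318301411328 = 5843183014113280

5843183014113280


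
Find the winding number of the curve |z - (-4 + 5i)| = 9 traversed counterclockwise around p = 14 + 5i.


Step 1: Center c = (-4, 5), radius = 9
Step 2: |p - c|^2 = 18^2 + 0^2 = 324
Step 3: r^2 = 81
Step 4: |p-c| > r so winding number = 0

0


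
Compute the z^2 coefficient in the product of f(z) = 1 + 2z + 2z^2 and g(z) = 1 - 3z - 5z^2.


Step 1: z^2 term in f*g comes from: (1)*(-5z^2) + (2z)*(-3z) + (2z^2)*(1)
Step 2: = -5 - 6 + 2
Step 3: = -9

-9


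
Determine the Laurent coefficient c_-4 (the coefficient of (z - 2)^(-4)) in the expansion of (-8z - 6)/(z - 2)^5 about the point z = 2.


Step 1: Write the numerator in powers of (z - 2): -8z - 6 = -8(z - 2) + (-8*2 - 6) = -8(z - 2) - 22
Step 2: Divide by (z - 2)^5: f(z) = -22(z - 2)^(-5) - 8(z - 2)^(-4)
Step 3: This finite sum is the Laurent series of f about z = 2.
Step 4: Coefficient of (z - 2)^(-4) = coefficient of (z - 2) in the re-centred numerator = -8

-8


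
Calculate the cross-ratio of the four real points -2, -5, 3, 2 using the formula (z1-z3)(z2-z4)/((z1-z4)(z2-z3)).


Step 1: (z1-z3)(z2-z4) = (-5) * (-7) = 35
Step 2: (z1-z4)(z2-z3) = (-4) * (-8) = 32
Step 3: Cross-ratio = 35/32 = 35/32

35/32


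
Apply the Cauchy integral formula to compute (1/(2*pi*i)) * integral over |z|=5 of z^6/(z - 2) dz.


Step 1: f(z) = z^6, a = 2 is inside |z| = 5
Step 2: By Cauchy integral formula: (1/(2pi*i)) * integral = f(a)
Step 3: f(2) = 2^6 = 64

64


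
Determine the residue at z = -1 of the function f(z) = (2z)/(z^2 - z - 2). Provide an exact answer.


Step 1: Q(z) = z^2 - z - 2 = (z + 1)(z - 2)
Step 2: Q'(z) = 2z - 1
Step 3: Q'(-1) = -3, P(-1) = -2
Step 4: Res = P(-1)/Q'(-1) = -2/(-3) = 2/3

2/3


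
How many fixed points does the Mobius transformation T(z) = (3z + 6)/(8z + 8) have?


Step 1: Fixed points satisfy T(z) = z
Step 2: 8z^2 + 5z - 6 = 0
Step 3: Discriminant = 5^2 - 4*8*(-6) = 217
Step 4: Number of fixed points = 2

2


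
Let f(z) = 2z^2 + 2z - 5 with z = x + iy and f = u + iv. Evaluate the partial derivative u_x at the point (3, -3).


Step 1: f(z) = 2(x+iy)^2 + 2(x+iy) - 5
Step 2: u = 2(x^2 - y^2) + 2x - 5
Step 3: u_x = 4x + 2
Step 4: At (3, -3): u_x = 12 + 2 = 14

14


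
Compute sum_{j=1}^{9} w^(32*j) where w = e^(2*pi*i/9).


Step 1: The sum sum_{j=1}^{n} w^(k*j) equals n if n | k, else 0.
Step 2: Here n = 9, k = 32
Step 3: Does n divide k? 9 | 32 -> False
Step 4: Sum = 0

0


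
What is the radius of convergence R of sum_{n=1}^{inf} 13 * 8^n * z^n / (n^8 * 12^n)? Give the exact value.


Step 1: General term a_n = 13 * 8^n / (n^8 * 12^n)
Step 2: By the root test, |a_n|^(1/n) = 13^(1/n) * 8 / (n^(8/n) * 12) -> 8/12 as n -> infinity (since 13^(1/n) -> 1 and n^(8/n) -> 1)
Step 3: R = 1/lim|a_n|^(1/n) = 12/8 = 3/2

3/2


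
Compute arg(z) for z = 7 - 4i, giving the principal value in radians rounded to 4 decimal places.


Step 1: z = 7 - 4i
Step 2: arg(z) = atan2(-4, 7)
Step 3: arg(z) = -0.5191

-0.5191


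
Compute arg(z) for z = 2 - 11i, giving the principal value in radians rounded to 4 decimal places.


Step 1: z = 2 - 11i
Step 2: arg(z) = atan2(-11, 2)
Step 3: arg(z) = -1.3909

-1.3909


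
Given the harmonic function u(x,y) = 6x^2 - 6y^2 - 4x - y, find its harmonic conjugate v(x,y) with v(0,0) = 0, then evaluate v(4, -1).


Step 1: v_x = -u_y = 12y + 1
Step 2: v_y = u_x = 12x - 4
Step 3: v = 12xy + x - 4y + C
Step 4: v(0,0) = 0 => C = 0
Step 5: v(4, -1) = -40

-40


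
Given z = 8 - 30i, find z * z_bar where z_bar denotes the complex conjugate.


Step 1: conj(z) = 8 + 30i
Step 2: z * conj(z) = 8^2 + (-30)^2
Step 3: = 64 + 900 = 964

964


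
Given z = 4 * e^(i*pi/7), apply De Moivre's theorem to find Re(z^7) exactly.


Step 1: By De Moivre's theorem, z^7 = 4^7 * e^(i*7*pi/7) = 16384 * (cos(pi) + i*sin(pi))
Step 2: |z|^7 = 4^7 = 16384
Step 3: The angle pi already lies in [0, 2*pi)
Step 4: cos(pi) = -1
Step 5: Re(z^7) = 16384 * (-1) = -16384

-16384


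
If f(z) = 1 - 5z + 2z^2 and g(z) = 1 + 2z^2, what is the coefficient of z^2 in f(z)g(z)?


Step 1: z^2 term in f*g comes from: (1)*(2z^2) + (-5z)*(0) + (2z^2)*(1)
Step 2: = 2 + 0 + 2
Step 3: = 4

4


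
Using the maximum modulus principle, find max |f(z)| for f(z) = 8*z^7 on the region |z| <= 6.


Step 1: On |z| = 6, |f(z)| = 8 * |z|^7 = 8 * 6^7
Step 2: By maximum modulus principle, maximum is on boundary.
Step 3: Maximum = 8 * 279936 = 2239488

2239488


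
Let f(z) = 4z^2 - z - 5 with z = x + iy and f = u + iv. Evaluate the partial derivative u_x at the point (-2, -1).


Step 1: f(z) = 4(x+iy)^2 - (x+iy) - 5
Step 2: u = 4(x^2 - y^2) - x - 5
Step 3: u_x = 8x - 1
Step 4: At (-2, -1): u_x = -16 - 1 = -17

-17


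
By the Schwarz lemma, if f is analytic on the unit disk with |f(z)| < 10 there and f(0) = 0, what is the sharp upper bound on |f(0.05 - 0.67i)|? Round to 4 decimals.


Step 1: g = f/10 maps D -> D with g(0) = 0, so by the Schwarz lemma |g(z)| <= |z|, i.e. |f(z)| <= 10|z|; this is sharp (f(z) = 10z).
Step 2: |z0|^2 = 0.05^2 + (-0.67)^2 = 0.4514
Step 3: |z0| = sqrt(0.4514) = 0.671863
Step 4: Best bound = 10 * |z0| = 10 * 0.671863 = 6.7186

6.7186


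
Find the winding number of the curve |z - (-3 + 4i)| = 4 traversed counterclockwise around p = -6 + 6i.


Step 1: Center c = (-3, 4), radius = 4
Step 2: |p - c|^2 = (-3)^2 + 2^2 = 13
Step 3: r^2 = 16
Step 4: |p-c| < r so winding number = 1

1


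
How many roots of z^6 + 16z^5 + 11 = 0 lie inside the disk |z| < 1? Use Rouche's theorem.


Step 1: On |z| = 1 the three terms have sizes |z^6| = 1^6 = 1, |16z^5| = 16*1^5 = 16, |11| = 11
Step 2: The dominant term is g(z) = 16z^5; let h(z) = z^6 + 11 so f = g + h
Step 3: On |z| = 1: |g| = 16 and |h| <= 1 + 11 = 12
Step 4: Since 16 > 12, |h| < |g| on |z| = 1, so by Rouche f has the same number of zeros as g inside |z| < 1
Step 5: g(z) = 16z^5 has 5 zeros (at the origin, multiplicity 5) inside |z| < 1. Answer = 5

5


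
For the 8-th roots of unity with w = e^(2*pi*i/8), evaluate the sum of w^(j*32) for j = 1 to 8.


Step 1: The sum sum_{j=1}^{n} w^(k*j) equals n if n | k, else 0.
Step 2: Here n = 8, k = 32
Step 3: Does n divide k? 8 | 32 -> True
Step 4: Sum = 8

8


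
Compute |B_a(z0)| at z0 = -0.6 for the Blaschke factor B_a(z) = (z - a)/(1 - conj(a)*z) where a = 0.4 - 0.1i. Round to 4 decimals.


Step 1: Numerator z0 - a = -0.6 - (0.4 - 0.1i) = -1 + 0.1i
Step 2: Denominator 1 - conj(a)*z0 = 1 - (0.4 + 0.1i)*(-0.6) = 1.24 + 0.06i
Step 3: |z0 - a|^2 = (-1)^2 + 0.1^2 = 1.01; |1 - conj(a)*z0|^2 = 1.24^2 + 0.06^2 = 1.5412
Step 4: |B_a(-0.6)| = sqrt(1.01 / 1.5412) = sqrt(0.655334)
Step 5: = 0.8095

0.8095


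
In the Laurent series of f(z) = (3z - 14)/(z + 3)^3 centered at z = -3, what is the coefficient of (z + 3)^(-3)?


Step 1: Write the numerator in powers of (z + 3): 3z - 14 = 3(z + 3) + (3*(-3) - 14) = 3(z + 3) - 23
Step 2: Divide by (z + 3)^3: f(z) = -23(z + 3)^(-3) + 3(z + 3)^(-2)
Step 3: This finite sum is the Laurent series of f about z = -3.
Step 4: Coefficient of (z + 3)^(-3) = 3*(-3) - 14 = -23

-23


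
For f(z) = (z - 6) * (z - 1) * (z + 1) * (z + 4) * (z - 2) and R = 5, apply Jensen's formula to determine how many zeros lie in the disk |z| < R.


Jensen's formula: (1/2pi)*integral log|f(Re^it)|dt = log|f(0)| + sum_{|a_k|<R} log(R/|a_k|)
Step 1: f(0) = (-6) * (-1) * 1 * 4 * (-2) = -48
Step 2: log|f(0)| = log|6| + log|1| + log|-1| + log|-4| + log|2| = 3.8712
Step 3: Zeros inside |z| < 5: 1, -1, -4, 2
Step 4: Jensen sum = log(5/1) + log(5/1) + log(5/4) + log(5/2) = 4.3583
Step 5: n(R) = number of terms in the Jensen sum = count of zeros inside |z| < 5 = 4

4


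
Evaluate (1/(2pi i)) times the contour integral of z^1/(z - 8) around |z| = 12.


Step 1: f(z) = z^1, a = 8 is inside |z| = 12
Step 2: By Cauchy integral formula: (1/(2pi*i)) * integral = f(a)
Step 3: f(8) = 8^1 = 8

8


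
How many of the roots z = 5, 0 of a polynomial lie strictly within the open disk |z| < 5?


Step 1: Check each root:
  z = 5: |5| = 5 >= 5
  z = 0: |0| = 0 < 5
Step 2: Count = 1

1


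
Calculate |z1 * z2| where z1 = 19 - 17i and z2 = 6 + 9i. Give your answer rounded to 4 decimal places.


Step 1: |z1| = sqrt(19^2 + (-17)^2) = sqrt(650)
Step 2: |z2| = sqrt(6^2 + 9^2) = sqrt(117)
Step 3: |z1*z2| = |z1|*|z2| = sqrt(650) * sqrt(117) = sqrt(650 * 117) = sqrt(76050)
Step 4: = 275.7716

275.7716


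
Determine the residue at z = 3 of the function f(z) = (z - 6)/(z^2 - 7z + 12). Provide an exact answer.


Step 1: Q(z) = z^2 - 7z + 12 = (z - 3)(z - 4)
Step 2: Q'(z) = 2z - 7
Step 3: Q'(3) = -1, P(3) = -3
Step 4: Res = P(3)/Q'(3) = -3/(-1) = 3

3


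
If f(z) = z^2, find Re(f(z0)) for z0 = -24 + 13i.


Step 1: z0 = -24 + 13i
Step 2: z0^2 = (-24)^2 - 13^2 - 624i
Step 3: real part = 576 - 169 = 407

407


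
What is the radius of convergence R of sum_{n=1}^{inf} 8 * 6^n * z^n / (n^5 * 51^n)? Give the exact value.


Step 1: General term a_n = 8 * 6^n / (n^5 * 51^n)
Step 2: By the root test, |a_n|^(1/n) = 8^(1/n) * 6 / (n^(5/n) * 51) -> 6/51 as n -> infinity (since 8^(1/n) -> 1 and n^(5/n) -> 1)
Step 3: R = 1/lim|a_n|^(1/n) = 51/6 = 17/2

17/2


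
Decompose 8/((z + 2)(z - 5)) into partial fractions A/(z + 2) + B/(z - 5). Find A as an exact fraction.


Step 1: Multiply both sides by (z + 2) and set z = -2
Step 2: A = 8 / (-2 - 5)
Step 3: A = 8 / (-7)
Step 4: A = -8/7

-8/7


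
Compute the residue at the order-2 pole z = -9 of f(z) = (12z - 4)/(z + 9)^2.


Step 1: Pole of order 2 at z = -9
Step 2: Res = lim d/dz [(z + 9)^2 * f(z)] as z -> -9
Step 3: (z + 9)^2 * f(z) = 12z - 4
Step 4: d/dz[12z - 4] = 12

12


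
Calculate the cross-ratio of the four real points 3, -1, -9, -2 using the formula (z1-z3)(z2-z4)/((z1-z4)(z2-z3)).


Step 1: (z1-z3)(z2-z4) = 12 * 1 = 12
Step 2: (z1-z4)(z2-z3) = 5 * 8 = 40
Step 3: Cross-ratio = 12/40 = 3/10

3/10


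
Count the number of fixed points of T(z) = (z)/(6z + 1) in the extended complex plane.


Step 1: Fixed points satisfy T(z) = z
Step 2: 6z^2 = 0
Step 3: Discriminant = 0^2 - 4*6*0 = 0
Step 4: Number of fixed points = 1

1


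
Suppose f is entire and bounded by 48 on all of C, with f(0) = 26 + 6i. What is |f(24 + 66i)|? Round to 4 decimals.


Step 1: By Liouville's theorem, a bounded entire function is constant.
Step 2: f(z) = f(0) = 26 + 6i for all z.
Step 3: |f(w)| = |26 + 6i| = sqrt(676 + 36)
Step 4: = 26.6833

26.6833


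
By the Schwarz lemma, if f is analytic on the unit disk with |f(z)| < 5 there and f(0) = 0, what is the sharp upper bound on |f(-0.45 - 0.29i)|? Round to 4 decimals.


Step 1: g = f/5 maps D -> D with g(0) = 0, so by the Schwarz lemma |g(z)| <= |z|, i.e. |f(z)| <= 5|z|; this is sharp (f(z) = 5z).
Step 2: |z0|^2 = (-0.45)^2 + (-0.29)^2 = 0.2866
Step 3: |z0| = sqrt(0.2866) = 0.53535
Step 4: Best bound = 5 * |z0| = 5 * 0.53535 = 2.6768

2.6768


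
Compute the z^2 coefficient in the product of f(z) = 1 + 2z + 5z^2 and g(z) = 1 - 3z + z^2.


Step 1: z^2 term in f*g comes from: (1)*(z^2) + (2z)*(-3z) + (5z^2)*(1)
Step 2: = 1 - 6 + 5
Step 3: = 0

0


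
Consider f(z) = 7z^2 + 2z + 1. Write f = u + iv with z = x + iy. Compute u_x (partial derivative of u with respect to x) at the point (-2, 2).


Step 1: f(z) = 7(x+iy)^2 + 2(x+iy) + 1
Step 2: u = 7(x^2 - y^2) + 2x + 1
Step 3: u_x = 14x + 2
Step 4: At (-2, 2): u_x = -28 + 2 = -26

-26


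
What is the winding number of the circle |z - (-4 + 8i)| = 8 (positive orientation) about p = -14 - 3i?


Step 1: Center c = (-4, 8), radius = 8
Step 2: |p - c|^2 = (-10)^2 + (-11)^2 = 221
Step 3: r^2 = 64
Step 4: |p-c| > r so winding number = 0

0


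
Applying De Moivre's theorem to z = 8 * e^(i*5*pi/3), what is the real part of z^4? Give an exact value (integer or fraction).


Step 1: By De Moivre's theorem, z^4 = 8^4 * e^(i*4*5*pi/3) = 4096 * (cos(20*pi/3) + i*sin(20*pi/3))
Step 2: |z|^4 = 8^4 = 4096
Step 3: Reduce the angle mod 2*pi: 20*pi/3 - 6*pi = 2*pi/3
Step 4: cos(2*pi/3) = -1/2
Step 5: Re(z^4) = 4096 * (-1/2) = -2048

-2048


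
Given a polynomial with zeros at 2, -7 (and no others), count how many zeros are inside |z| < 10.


Step 1: Check each root:
  z = 2: |2| = 2 < 10
  z = -7: |-7| = 7 < 10
Step 2: Count = 2

2


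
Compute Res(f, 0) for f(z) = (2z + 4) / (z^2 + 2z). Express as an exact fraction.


Step 1: Q(z) = z^2 + 2z = (z)(z + 2)
Step 2: Q'(z) = 2z + 2
Step 3: Q'(0) = 2, P(0) = 4
Step 4: Res = P(0)/Q'(0) = 4/2 = 2

2


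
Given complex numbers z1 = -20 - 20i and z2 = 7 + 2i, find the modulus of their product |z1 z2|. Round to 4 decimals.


Step 1: |z1| = sqrt((-20)^2 + (-20)^2) = sqrt(800)
Step 2: |z2| = sqrt(7^2 + 2^2) = sqrt(53)
Step 3: |z1*z2| = |z1|*|z2| = sqrt(800) * sqrt(53) = sqrt(800 * 53) = sqrt(42400)
Step 4: = 205.9126

205.9126


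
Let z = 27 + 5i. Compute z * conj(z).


Step 1: conj(z) = 27 - 5i
Step 2: z * conj(z) = 27^2 + 5^2
Step 3: = 729 + 25 = 754

754


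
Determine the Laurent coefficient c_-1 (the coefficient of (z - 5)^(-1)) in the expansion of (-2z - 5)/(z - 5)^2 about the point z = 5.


Step 1: Write the numerator in powers of (z - 5): -2z - 5 = -2(z - 5) + (-2*5 - 5) = -2(z - 5) - 15
Step 2: Divide by (z - 5)^2: f(z) = -15(z - 5)^(-2) - 2(z - 5)^(-1)
Step 3: This finite sum is the Laurent series of f about z = 5.
Step 4: Coefficient of (z - 5)^(-1) = coefficient of (z - 5) in the re-centred numerator = -2

-2


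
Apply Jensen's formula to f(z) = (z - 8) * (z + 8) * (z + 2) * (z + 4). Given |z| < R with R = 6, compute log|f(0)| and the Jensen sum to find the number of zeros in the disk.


Jensen's formula: (1/2pi)*integral log|f(Re^it)|dt = log|f(0)| + sum_{|a_k|<R} log(R/|a_k|)
Step 1: f(0) = (-8) * 8 * 2 * 4 = -512
Step 2: log|f(0)| = log|8| + log|-8| + log|-2| + log|-4| = 6.2383
Step 3: Zeros inside |z| < 6: -2, -4
Step 4: Jensen sum = log(6/2) + log(6/4) = 1.5041
Step 5: n(R) = number of terms in the Jensen sum = count of zeros inside |z| < 6 = 2

2


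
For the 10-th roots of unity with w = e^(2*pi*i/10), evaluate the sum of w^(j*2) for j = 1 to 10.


Step 1: The sum sum_{j=1}^{n} w^(k*j) equals n if n | k, else 0.
Step 2: Here n = 10, k = 2
Step 3: Does n divide k? 10 | 2 -> False
Step 4: Sum = 0

0


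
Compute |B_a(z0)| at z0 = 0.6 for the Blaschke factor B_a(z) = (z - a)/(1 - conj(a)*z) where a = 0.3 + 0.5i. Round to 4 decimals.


Step 1: Numerator z0 - a = 0.6 - (0.3 + 0.5i) = 0.3 - 0.5i
Step 2: Denominator 1 - conj(a)*z0 = 1 - (0.3 - 0.5i)*0.6 = 0.82 + 0.3i
Step 3: |z0 - a|^2 = 0.3^2 + (-0.5)^2 = 0.34; |1 - conj(a)*z0|^2 = 0.82^2 + 0.3^2 = 0.7624
Step 4: |B_a(0.6)| = sqrt(0.34 / 0.7624) = sqrt(0.44596)
Step 5: = 0.6678

0.6678


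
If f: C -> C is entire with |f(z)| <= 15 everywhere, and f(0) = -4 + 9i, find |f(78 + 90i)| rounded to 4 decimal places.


Step 1: By Liouville's theorem, a bounded entire function is constant.
Step 2: f(z) = f(0) = -4 + 9i for all z.
Step 3: |f(w)| = |-4 + 9i| = sqrt(16 + 81)
Step 4: = 9.8489

9.8489


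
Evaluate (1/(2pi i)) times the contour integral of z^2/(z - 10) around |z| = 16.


Step 1: f(z) = z^2, a = 10 is inside |z| = 16
Step 2: By Cauchy integral formula: (1/(2pi*i)) * integral = f(a)
Step 3: f(10) = 10^2 = 100

100


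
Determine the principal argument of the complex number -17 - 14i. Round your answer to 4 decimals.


Step 1: z = -17 - 14i
Step 2: arg(z) = atan2(-14, -17)
Step 3: arg(z) = -2.4527

-2.4527


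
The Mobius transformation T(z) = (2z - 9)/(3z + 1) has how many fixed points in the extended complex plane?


Step 1: Fixed points satisfy T(z) = z
Step 2: 3z^2 - z + 9 = 0
Step 3: Discriminant = (-1)^2 - 4*3*9 = -107
Step 4: Number of fixed points = 2

2


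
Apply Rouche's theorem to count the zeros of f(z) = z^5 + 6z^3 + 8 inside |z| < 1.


Step 1: On |z| = 1 the three terms have sizes |z^5| = 1^5 = 1, |6z^3| = 6*1^3 = 6, |8| = 8
Step 2: The dominant term is g(z) = 8; let h(z) = z^5 + 6z^3 so f = g + h
Step 3: On |z| = 1: |g| = 8 and |h| <= 1 + 6 = 7
Step 4: Since 8 > 7, |h| < |g| on |z| = 1, so by Rouche f has the same number of zeros as g inside |z| < 1
Step 5: g(z) = 8 is a nonzero constant with no zeros inside |z| < 1. Answer = 0

0


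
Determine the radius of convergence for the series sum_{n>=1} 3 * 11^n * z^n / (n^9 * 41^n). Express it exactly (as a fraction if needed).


Step 1: General term a_n = 3 * 11^n / (n^9 * 41^n)
Step 2: By the root test, |a_n|^(1/n) = 3^(1/n) * 11 / (n^(9/n) * 41) -> 11/41 as n -> infinity (since 3^(1/n) -> 1 and n^(9/n) -> 1)
Step 3: R = 1/lim|a_n|^(1/n) = 41/11

41/11


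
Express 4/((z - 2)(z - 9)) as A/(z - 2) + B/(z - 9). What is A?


Step 1: Multiply both sides by (z - 2) and set z = 2
Step 2: A = 4 / (2 - 9)
Step 3: A = 4 / (-7)
Step 4: A = -4/7

-4/7


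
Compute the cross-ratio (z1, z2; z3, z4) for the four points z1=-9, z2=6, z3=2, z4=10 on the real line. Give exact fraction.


Step 1: (z1-z3)(z2-z4) = (-11) * (-4) = 44
Step 2: (z1-z4)(z2-z3) = (-19) * 4 = -76
Step 3: Cross-ratio = -44/76 = -11/19

-11/19


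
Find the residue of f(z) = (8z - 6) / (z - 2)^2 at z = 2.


Step 1: Pole of order 2 at z = 2
Step 2: Res = lim d/dz [(z - 2)^2 * f(z)] as z -> 2
Step 3: (z - 2)^2 * f(z) = 8z - 6
Step 4: d/dz[8z - 6] = 8

8


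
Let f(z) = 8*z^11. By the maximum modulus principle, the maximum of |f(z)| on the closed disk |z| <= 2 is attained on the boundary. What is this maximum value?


Step 1: On |z| = 2, |f(z)| = 8 * |z|^11 = 8 * 2^11
Step 2: By maximum modulus principle, maximum is on boundary.
Step 3: Maximum = 8 * 2048 = 16384

16384


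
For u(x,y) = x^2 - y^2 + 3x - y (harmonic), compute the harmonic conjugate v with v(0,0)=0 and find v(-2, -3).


Step 1: v_x = -u_y = 2y + 1
Step 2: v_y = u_x = 2x + 3
Step 3: v = 2xy + x + 3y + C
Step 4: v(0,0) = 0 => C = 0
Step 5: v(-2, -3) = 1

1
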